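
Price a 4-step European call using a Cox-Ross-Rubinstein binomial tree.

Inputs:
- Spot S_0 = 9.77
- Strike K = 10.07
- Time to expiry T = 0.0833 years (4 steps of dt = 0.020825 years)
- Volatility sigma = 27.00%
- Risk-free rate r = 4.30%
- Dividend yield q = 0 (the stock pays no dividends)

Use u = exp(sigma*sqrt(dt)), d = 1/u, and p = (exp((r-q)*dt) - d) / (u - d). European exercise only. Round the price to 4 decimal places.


Answer: Price = V(0,0) = 0.2085

Derivation:
dt = T/N = 0.020825
u = exp(sigma*sqrt(dt)) = 1.039732; d = 1/u = 0.961786
p = (exp((r-q)*dt) - d) / (u - d) = 0.501754
Discount per step: exp(-r*dt) = 0.999105
Stock lattice S(k, i) with i counting down-moves:
  k=0: S(0,0) = 9.7700
  k=1: S(1,0) = 10.1582; S(1,1) = 9.3966
  k=2: S(2,0) = 10.5618; S(2,1) = 9.7700; S(2,2) = 9.0376
  k=3: S(3,0) = 10.9814; S(3,1) = 10.1582; S(3,2) = 9.3966; S(3,3) = 8.6922
  k=4: S(4,0) = 11.4178; S(4,1) = 10.5618; S(4,2) = 9.7700; S(4,3) = 9.0376; S(4,4) = 8.3600
Terminal payoffs V(N, i) = max(S_T - K, 0):
  V(4,0) = 1.347758; V(4,1) = 0.491794; V(4,2) = 0.000000; V(4,3) = 0.000000; V(4,4) = 0.000000
Backward induction: V(k, i) = exp(-r*dt) * [p * V(k+1, i) + (1-p) * V(k+1, i+1)].
  V(3,0) = exp(-r*dt) * [p*1.347758 + (1-p)*0.491794] = 0.920453
  V(3,1) = exp(-r*dt) * [p*0.491794 + (1-p)*0.000000] = 0.246539
  V(3,2) = exp(-r*dt) * [p*0.000000 + (1-p)*0.000000] = 0.000000
  V(3,3) = exp(-r*dt) * [p*0.000000 + (1-p)*0.000000] = 0.000000
  V(2,0) = exp(-r*dt) * [p*0.920453 + (1-p)*0.246539] = 0.584154
  V(2,1) = exp(-r*dt) * [p*0.246539 + (1-p)*0.000000] = 0.123591
  V(2,2) = exp(-r*dt) * [p*0.000000 + (1-p)*0.000000] = 0.000000
  V(1,0) = exp(-r*dt) * [p*0.584154 + (1-p)*0.123591] = 0.354363
  V(1,1) = exp(-r*dt) * [p*0.123591 + (1-p)*0.000000] = 0.061957
  V(0,0) = exp(-r*dt) * [p*0.354363 + (1-p)*0.061957] = 0.208486


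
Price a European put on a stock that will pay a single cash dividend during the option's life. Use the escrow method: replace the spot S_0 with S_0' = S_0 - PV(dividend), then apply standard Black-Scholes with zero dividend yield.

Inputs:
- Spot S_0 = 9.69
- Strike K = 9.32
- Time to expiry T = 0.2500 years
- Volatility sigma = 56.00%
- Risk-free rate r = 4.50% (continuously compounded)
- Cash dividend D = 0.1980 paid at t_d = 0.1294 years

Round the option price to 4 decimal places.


PV(D) = D * exp(-r * t_d) = 0.1980 * 0.99419392 = 0.19685040
S_0' = S_0 - PV(D) = 9.6900 - 0.19685040 = 9.49314960
d1 = (ln(S_0'/K) + (r + sigma^2/2)*T) / (sigma*sqrt(T)) = 0.24592077
d2 = d1 - sigma*sqrt(T) = -0.03407923
exp(-rT) = 0.98881304
N(-d1) = 0.40287178; N(-d2) = 0.51359301
P = K * exp(-rT) * N(-d2) - S_0' * N(-d1) = 9.3200 * 0.98881304 * 0.51359301 - 9.49314960 * 0.40287178 = 0.9086

Answer: Price = 0.9086


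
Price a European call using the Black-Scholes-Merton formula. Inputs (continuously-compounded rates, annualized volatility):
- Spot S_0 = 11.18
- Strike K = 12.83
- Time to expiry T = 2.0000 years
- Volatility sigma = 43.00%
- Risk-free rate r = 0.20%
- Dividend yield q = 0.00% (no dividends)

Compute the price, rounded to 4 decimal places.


d1 = (ln(S/K) + (r - q + 0.5*sigma^2) * T) / (sigma * sqrt(T)) = 0.08426129
d2 = d1 - sigma * sqrt(T) = -0.52385054
exp(-rT) = 0.99600799; exp(-qT) = 1.00000000
C = S_0 * exp(-qT) * N(d1) - K * exp(-rT) * N(d2)
N(d1) = 0.53357566; N(d2) = 0.30019125
C = 11.1800 * 1.00000000 * 0.53357566 - 12.8300 * 0.99600799 * 0.30019125 = 2.1293

Answer: Price = 2.1293


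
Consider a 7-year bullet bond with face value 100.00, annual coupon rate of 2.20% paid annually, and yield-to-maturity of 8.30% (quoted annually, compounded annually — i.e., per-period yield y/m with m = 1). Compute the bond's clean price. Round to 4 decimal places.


Coupon per period c = face * coupon_rate / m = 2.200000
Periods per year m = 1; per-period yield y/m = 0.083000
Number of cashflows N = 7
Cashflows (t years, CF_t, discount factor 1/(1+y/m)^(m*t), PV):
  t = 1.0000: CF_t = 2.200000, DF = 0.923361, PV = 2.031394
  t = 2.0000: CF_t = 2.200000, DF = 0.852596, PV = 1.875710
  t = 3.0000: CF_t = 2.200000, DF = 0.787254, PV = 1.731958
  t = 4.0000: CF_t = 2.200000, DF = 0.726919, PV = 1.599222
  t = 5.0000: CF_t = 2.200000, DF = 0.671209, PV = 1.476660
  t = 6.0000: CF_t = 2.200000, DF = 0.619768, PV = 1.363490
  t = 7.0000: CF_t = 102.200000, DF = 0.572270, PV = 58.485970
Price P = sum_t PV_t = 68.564405

Answer: Price = 68.5644


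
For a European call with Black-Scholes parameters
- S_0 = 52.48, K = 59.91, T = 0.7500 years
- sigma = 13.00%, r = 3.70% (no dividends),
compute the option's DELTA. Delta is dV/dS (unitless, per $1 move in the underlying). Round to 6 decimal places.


Answer: Delta = 0.191238

Derivation:
d1 = -0.8733425764; d2 = -0.9859258789
phi(d1) = 0.2724494570; exp(-qT) = 1.0000000000; exp(-rT) = 0.9726314943
N(d1) = 0.1912381901
Delta = exp(-qT) * N(d1) = 1.0000000000 * 0.1912381901 = 0.191238


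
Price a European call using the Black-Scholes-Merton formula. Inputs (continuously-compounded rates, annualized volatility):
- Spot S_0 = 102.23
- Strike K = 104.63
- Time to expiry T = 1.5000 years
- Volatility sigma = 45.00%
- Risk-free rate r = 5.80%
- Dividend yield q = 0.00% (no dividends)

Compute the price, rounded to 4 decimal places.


d1 = (ln(S/K) + (r - q + 0.5*sigma^2) * T) / (sigma * sqrt(T)) = 0.39131934
d2 = d1 - sigma * sqrt(T) = -0.15981585
exp(-rT) = 0.91667710; exp(-qT) = 1.00000000
C = S_0 * exp(-qT) * N(d1) - K * exp(-rT) * N(d2)
N(d1) = 0.65221940; N(d2) = 0.43651307
C = 102.2300 * 1.00000000 * 0.65221940 - 104.6300 * 0.91667710 * 0.43651307 = 24.8096

Answer: Price = 24.8096


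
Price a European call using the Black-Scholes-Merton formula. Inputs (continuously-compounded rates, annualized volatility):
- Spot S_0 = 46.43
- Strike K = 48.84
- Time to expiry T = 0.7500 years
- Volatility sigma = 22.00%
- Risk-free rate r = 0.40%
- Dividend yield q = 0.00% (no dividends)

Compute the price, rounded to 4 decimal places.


d1 = (ln(S/K) + (r - q + 0.5*sigma^2) * T) / (sigma * sqrt(T)) = -0.15459261
d2 = d1 - sigma * sqrt(T) = -0.34511819
exp(-rT) = 0.99700450; exp(-qT) = 1.00000000
C = S_0 * exp(-qT) * N(d1) - K * exp(-rT) * N(d2)
N(d1) = 0.43857125; N(d2) = 0.36500276
C = 46.4300 * 1.00000000 * 0.43857125 - 48.8400 * 0.99700450 * 0.36500276 = 2.5895

Answer: Price = 2.5895


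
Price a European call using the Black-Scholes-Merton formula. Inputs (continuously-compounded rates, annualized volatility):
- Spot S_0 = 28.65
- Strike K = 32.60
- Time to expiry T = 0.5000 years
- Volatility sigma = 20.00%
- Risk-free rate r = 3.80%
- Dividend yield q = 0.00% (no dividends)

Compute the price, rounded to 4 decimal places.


d1 = (ln(S/K) + (r - q + 0.5*sigma^2) * T) / (sigma * sqrt(T)) = -0.70822999
d2 = d1 - sigma * sqrt(T) = -0.84965134
exp(-rT) = 0.98117936; exp(-qT) = 1.00000000
C = S_0 * exp(-qT) * N(d1) - K * exp(-rT) * N(d2)
N(d1) = 0.23940122; N(d2) = 0.19775948
C = 28.6500 * 1.00000000 * 0.23940122 - 32.6000 * 0.98117936 * 0.19775948 = 0.5332

Answer: Price = 0.5332


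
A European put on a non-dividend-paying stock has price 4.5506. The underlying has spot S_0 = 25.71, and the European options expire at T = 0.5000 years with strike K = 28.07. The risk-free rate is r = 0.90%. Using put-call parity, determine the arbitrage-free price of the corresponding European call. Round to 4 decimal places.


Put-call parity: C - P = S_0 * exp(-qT) - K * exp(-rT).
S_0 * exp(-qT) = 25.7100 * 1.00000000 = 25.71000000
K * exp(-rT) = 28.0700 * 0.99551011 = 27.94396878
C = P + S*exp(-qT) - K*exp(-rT)
C = 4.5506 + 25.71000000 - 27.94396878 = 2.3166

Answer: Call price = 2.3166


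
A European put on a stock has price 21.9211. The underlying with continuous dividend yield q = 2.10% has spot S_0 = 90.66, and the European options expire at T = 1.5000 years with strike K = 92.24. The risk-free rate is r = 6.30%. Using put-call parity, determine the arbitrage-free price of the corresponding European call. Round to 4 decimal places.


Answer: Call price = 25.8473

Derivation:
Put-call parity: C - P = S_0 * exp(-qT) - K * exp(-rT).
S_0 * exp(-qT) = 90.6600 * 0.96899096 = 87.84872011
K * exp(-rT) = 92.2400 * 0.90982773 = 83.92251024
C = P + S*exp(-qT) - K*exp(-rT)
C = 21.9211 + 87.84872011 - 83.92251024 = 25.8473


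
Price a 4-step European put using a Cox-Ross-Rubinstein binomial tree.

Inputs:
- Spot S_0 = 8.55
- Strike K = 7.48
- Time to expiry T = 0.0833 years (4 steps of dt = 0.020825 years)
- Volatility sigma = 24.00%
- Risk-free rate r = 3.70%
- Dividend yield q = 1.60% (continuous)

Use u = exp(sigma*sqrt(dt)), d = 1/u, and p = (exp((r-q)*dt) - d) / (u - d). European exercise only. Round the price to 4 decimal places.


dt = T/N = 0.020825
u = exp(sigma*sqrt(dt)) = 1.035241; d = 1/u = 0.965959
p = (exp((r-q)*dt) - d) / (u - d) = 0.497656
Discount per step: exp(-r*dt) = 0.999230
Stock lattice S(k, i) with i counting down-moves:
  k=0: S(0,0) = 8.5500
  k=1: S(1,0) = 8.8513; S(1,1) = 8.2589
  k=2: S(2,0) = 9.1632; S(2,1) = 8.5500; S(2,2) = 7.9778
  k=3: S(3,0) = 9.4862; S(3,1) = 8.8513; S(3,2) = 8.2589; S(3,3) = 7.7062
  k=4: S(4,0) = 9.8205; S(4,1) = 9.1632; S(4,2) = 8.5500; S(4,3) = 7.9778; S(4,4) = 7.4439
Terminal payoffs V(N, i) = max(K - S_T, 0):
  V(4,0) = 0.000000; V(4,1) = 0.000000; V(4,2) = 0.000000; V(4,3) = 0.000000; V(4,4) = 0.036100
Backward induction: V(k, i) = exp(-r*dt) * [p * V(k+1, i) + (1-p) * V(k+1, i+1)].
  V(3,0) = exp(-r*dt) * [p*0.000000 + (1-p)*0.000000] = 0.000000
  V(3,1) = exp(-r*dt) * [p*0.000000 + (1-p)*0.000000] = 0.000000
  V(3,2) = exp(-r*dt) * [p*0.000000 + (1-p)*0.000000] = 0.000000
  V(3,3) = exp(-r*dt) * [p*0.000000 + (1-p)*0.036100] = 0.018121
  V(2,0) = exp(-r*dt) * [p*0.000000 + (1-p)*0.000000] = 0.000000
  V(2,1) = exp(-r*dt) * [p*0.000000 + (1-p)*0.000000] = 0.000000
  V(2,2) = exp(-r*dt) * [p*0.000000 + (1-p)*0.018121] = 0.009096
  V(1,0) = exp(-r*dt) * [p*0.000000 + (1-p)*0.000000] = 0.000000
  V(1,1) = exp(-r*dt) * [p*0.000000 + (1-p)*0.009096] = 0.004566
  V(0,0) = exp(-r*dt) * [p*0.000000 + (1-p)*0.004566] = 0.002292

Answer: Price = V(0,0) = 0.0023


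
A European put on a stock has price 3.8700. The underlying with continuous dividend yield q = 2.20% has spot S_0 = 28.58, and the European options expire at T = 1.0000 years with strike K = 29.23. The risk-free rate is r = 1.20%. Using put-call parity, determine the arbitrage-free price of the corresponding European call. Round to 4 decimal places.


Answer: Call price = 2.9468

Derivation:
Put-call parity: C - P = S_0 * exp(-qT) - K * exp(-rT).
S_0 * exp(-qT) = 28.5800 * 0.97824024 = 27.95810592
K * exp(-rT) = 29.2300 * 0.98807171 = 28.88133617
C = P + S*exp(-qT) - K*exp(-rT)
C = 3.8700 + 27.95810592 - 28.88133617 = 2.9468


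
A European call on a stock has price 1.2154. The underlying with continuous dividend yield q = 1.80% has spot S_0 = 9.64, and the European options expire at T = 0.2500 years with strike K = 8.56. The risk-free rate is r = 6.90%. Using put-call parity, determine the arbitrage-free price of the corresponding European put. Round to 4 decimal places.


Answer: Put price = 0.0323

Derivation:
Put-call parity: C - P = S_0 * exp(-qT) - K * exp(-rT).
S_0 * exp(-qT) = 9.6400 * 0.99551011 = 9.59671746
K * exp(-rT) = 8.5600 * 0.98289793 = 8.41360628
P = C - S*exp(-qT) + K*exp(-rT)
P = 1.2154 - 9.59671746 + 8.41360628 = 0.0323


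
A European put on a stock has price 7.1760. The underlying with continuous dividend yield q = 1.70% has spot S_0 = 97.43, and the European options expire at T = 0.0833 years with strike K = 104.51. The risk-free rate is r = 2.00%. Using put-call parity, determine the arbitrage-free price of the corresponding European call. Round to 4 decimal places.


Answer: Call price = 0.1321

Derivation:
Put-call parity: C - P = S_0 * exp(-qT) - K * exp(-rT).
S_0 * exp(-qT) = 97.4300 * 0.99858490 = 97.29212702
K * exp(-rT) = 104.5100 * 0.99833539 = 104.33603130
C = P + S*exp(-qT) - K*exp(-rT)
C = 7.1760 + 97.29212702 - 104.33603130 = 0.1321


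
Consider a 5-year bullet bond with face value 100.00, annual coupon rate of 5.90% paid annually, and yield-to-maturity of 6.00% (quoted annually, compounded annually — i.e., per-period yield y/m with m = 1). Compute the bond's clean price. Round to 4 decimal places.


Coupon per period c = face * coupon_rate / m = 5.900000
Periods per year m = 1; per-period yield y/m = 0.060000
Number of cashflows N = 5
Cashflows (t years, CF_t, discount factor 1/(1+y/m)^(m*t), PV):
  t = 1.0000: CF_t = 5.900000, DF = 0.943396, PV = 5.566038
  t = 2.0000: CF_t = 5.900000, DF = 0.889996, PV = 5.250979
  t = 3.0000: CF_t = 5.900000, DF = 0.839619, PV = 4.953754
  t = 4.0000: CF_t = 5.900000, DF = 0.792094, PV = 4.673353
  t = 5.0000: CF_t = 105.900000, DF = 0.747258, PV = 79.134641
Price P = sum_t PV_t = 99.578764

Answer: Price = 99.5788


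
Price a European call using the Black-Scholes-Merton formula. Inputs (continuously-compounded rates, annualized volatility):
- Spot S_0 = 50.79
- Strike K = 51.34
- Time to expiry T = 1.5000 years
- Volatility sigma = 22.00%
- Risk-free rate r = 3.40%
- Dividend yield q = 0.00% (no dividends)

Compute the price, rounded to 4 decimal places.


d1 = (ln(S/K) + (r - q + 0.5*sigma^2) * T) / (sigma * sqrt(T)) = 0.28402691
d2 = d1 - sigma * sqrt(T) = 0.01458303
exp(-rT) = 0.95027867; exp(-qT) = 1.00000000
C = S_0 * exp(-qT) * N(d1) - K * exp(-rT) * N(d2)
N(d1) = 0.61180512; N(d2) = 0.50581758
C = 50.7900 * 1.00000000 * 0.61180512 - 51.3400 * 0.95027867 * 0.50581758 = 6.3961

Answer: Price = 6.3961


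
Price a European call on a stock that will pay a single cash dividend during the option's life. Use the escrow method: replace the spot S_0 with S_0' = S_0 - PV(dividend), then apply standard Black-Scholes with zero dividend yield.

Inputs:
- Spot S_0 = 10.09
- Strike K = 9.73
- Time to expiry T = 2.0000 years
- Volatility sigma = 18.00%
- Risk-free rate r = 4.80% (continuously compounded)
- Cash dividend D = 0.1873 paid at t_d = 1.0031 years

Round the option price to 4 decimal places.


PV(D) = D * exp(-r * t_d) = 0.1873 * 0.95299197 = 0.17849540
S_0' = S_0 - PV(D) = 10.0900 - 0.17849540 = 9.91150460
d1 = (ln(S_0'/K) + (r + sigma^2/2)*T) / (sigma*sqrt(T)) = 0.57700804
d2 = d1 - sigma*sqrt(T) = 0.32244960
exp(-rT) = 0.90846402
N(d1) = 0.71803299; N(d2) = 0.62644394
C = S_0' * N(d1) - K * exp(-rT) * N(d2) = 9.91150460 * 0.71803299 - 9.7300 * 0.90846402 * 0.62644394 = 1.5794

Answer: Price = 1.5794


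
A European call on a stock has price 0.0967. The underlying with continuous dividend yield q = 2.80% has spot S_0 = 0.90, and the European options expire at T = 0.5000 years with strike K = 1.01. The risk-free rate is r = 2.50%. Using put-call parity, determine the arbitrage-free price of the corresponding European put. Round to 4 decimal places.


Put-call parity: C - P = S_0 * exp(-qT) - K * exp(-rT).
S_0 * exp(-qT) = 0.9000 * 0.98609754 = 0.88748779
K * exp(-rT) = 1.0100 * 0.98757780 = 0.99745358
P = C - S*exp(-qT) + K*exp(-rT)
P = 0.0967 - 0.88748779 + 0.99745358 = 0.2067

Answer: Put price = 0.2067


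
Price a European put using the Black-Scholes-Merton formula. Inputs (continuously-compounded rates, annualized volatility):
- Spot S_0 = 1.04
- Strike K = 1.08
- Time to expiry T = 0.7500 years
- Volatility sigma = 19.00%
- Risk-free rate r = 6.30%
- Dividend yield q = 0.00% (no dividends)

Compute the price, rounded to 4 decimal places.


d1 = (ln(S/K) + (r - q + 0.5*sigma^2) * T) / (sigma * sqrt(T)) = 0.14006622
d2 = d1 - sigma * sqrt(T) = -0.02447861
exp(-rT) = 0.95384891; exp(-qT) = 1.00000000
P = K * exp(-rT) * N(-d2) - S_0 * exp(-qT) * N(-d1)
N(-d1) = 0.44430383; N(-d2) = 0.50976458
P = 1.0800 * 0.95384891 * 0.50976458 - 1.0400 * 1.00000000 * 0.44430383 = 0.0631

Answer: Price = 0.0631


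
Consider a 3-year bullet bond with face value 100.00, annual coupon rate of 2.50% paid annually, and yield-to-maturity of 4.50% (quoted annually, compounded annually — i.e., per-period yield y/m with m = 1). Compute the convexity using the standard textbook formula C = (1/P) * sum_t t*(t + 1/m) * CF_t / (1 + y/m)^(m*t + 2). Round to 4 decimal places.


Coupon per period c = face * coupon_rate / m = 2.500000
Periods per year m = 1; per-period yield y/m = 0.045000
Number of cashflows N = 3
Cashflows (t years, CF_t, discount factor 1/(1+y/m)^(m*t), PV):
  t = 1.0000: CF_t = 2.500000, DF = 0.956938, PV = 2.392344
  t = 2.0000: CF_t = 2.500000, DF = 0.915730, PV = 2.289325
  t = 3.0000: CF_t = 102.500000, DF = 0.876297, PV = 89.820402
Price P = sum_t PV_t = 94.502071
Convexity numerator sum_t t*(t + 1/m) * CF_t / (1+y/m)^(m*t + 2):
  t = 1.0000: term = 4.381483
  t = 2.0000: term = 12.578420
  t = 3.0000: term = 987.014787
Convexity = (1/P) * sum = 1003.974690 / 94.502071 = 10.623838

Answer: Convexity = 10.6238


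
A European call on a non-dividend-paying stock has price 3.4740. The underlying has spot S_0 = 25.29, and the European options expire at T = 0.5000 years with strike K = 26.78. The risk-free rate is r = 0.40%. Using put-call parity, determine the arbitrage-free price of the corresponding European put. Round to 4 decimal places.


Put-call parity: C - P = S_0 * exp(-qT) - K * exp(-rT).
S_0 * exp(-qT) = 25.2900 * 1.00000000 = 25.29000000
K * exp(-rT) = 26.7800 * 0.99800200 = 26.72649352
P = C - S*exp(-qT) + K*exp(-rT)
P = 3.4740 - 25.29000000 + 26.72649352 = 4.9105

Answer: Put price = 4.9105


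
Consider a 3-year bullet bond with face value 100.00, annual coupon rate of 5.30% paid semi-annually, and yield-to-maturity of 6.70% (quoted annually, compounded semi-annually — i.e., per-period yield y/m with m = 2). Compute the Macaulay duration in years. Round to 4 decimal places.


Answer: Macaulay duration = 2.8086 years

Derivation:
Coupon per period c = face * coupon_rate / m = 2.650000
Periods per year m = 2; per-period yield y/m = 0.033500
Number of cashflows N = 6
Cashflows (t years, CF_t, discount factor 1/(1+y/m)^(m*t), PV):
  t = 0.5000: CF_t = 2.650000, DF = 0.967586, PV = 2.564103
  t = 1.0000: CF_t = 2.650000, DF = 0.936222, PV = 2.480989
  t = 1.5000: CF_t = 2.650000, DF = 0.905876, PV = 2.400570
  t = 2.0000: CF_t = 2.650000, DF = 0.876512, PV = 2.322758
  t = 2.5000: CF_t = 2.650000, DF = 0.848101, PV = 2.247468
  t = 3.0000: CF_t = 102.650000, DF = 0.820611, PV = 84.235676
Price P = sum_t PV_t = 96.251564
Macaulay numerator sum_t t * PV_t:
  t * PV_t at t = 0.5000: 1.282051
  t * PV_t at t = 1.0000: 2.480989
  t * PV_t at t = 1.5000: 3.600855
  t * PV_t at t = 2.0000: 4.645516
  t * PV_t at t = 2.5000: 5.618669
  t * PV_t at t = 3.0000: 252.707029
Macaulay duration D = (sum_t t * PV_t) / P = 270.335111 / 96.251564 = 2.808631


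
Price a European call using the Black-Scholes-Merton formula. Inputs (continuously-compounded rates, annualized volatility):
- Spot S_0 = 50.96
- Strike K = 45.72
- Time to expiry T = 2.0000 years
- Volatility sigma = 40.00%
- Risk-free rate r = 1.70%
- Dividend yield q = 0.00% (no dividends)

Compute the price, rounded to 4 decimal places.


d1 = (ln(S/K) + (r - q + 0.5*sigma^2) * T) / (sigma * sqrt(T)) = 0.53475865
d2 = d1 - sigma * sqrt(T) = -0.03092678
exp(-rT) = 0.96657150; exp(-qT) = 1.00000000
C = S_0 * exp(-qT) * N(d1) - K * exp(-rT) * N(d2)
N(d1) = 0.70359162; N(d2) = 0.48766397
C = 50.9600 * 1.00000000 * 0.70359162 - 45.7200 * 0.96657150 * 0.48766397 = 14.3044

Answer: Price = 14.3044


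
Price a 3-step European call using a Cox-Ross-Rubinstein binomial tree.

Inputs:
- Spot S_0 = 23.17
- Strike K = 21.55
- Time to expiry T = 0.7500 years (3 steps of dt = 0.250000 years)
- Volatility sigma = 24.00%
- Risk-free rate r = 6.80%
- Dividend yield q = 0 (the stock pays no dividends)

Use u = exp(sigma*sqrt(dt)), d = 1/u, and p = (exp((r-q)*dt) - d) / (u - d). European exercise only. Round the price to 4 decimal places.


Answer: Price = V(0,0) = 3.5101

Derivation:
dt = T/N = 0.250000
u = exp(sigma*sqrt(dt)) = 1.127497; d = 1/u = 0.886920
p = (exp((r-q)*dt) - d) / (u - d) = 0.541304
Discount per step: exp(-r*dt) = 0.983144
Stock lattice S(k, i) with i counting down-moves:
  k=0: S(0,0) = 23.1700
  k=1: S(1,0) = 26.1241; S(1,1) = 20.5499
  k=2: S(2,0) = 29.4548; S(2,1) = 23.1700; S(2,2) = 18.2262
  k=3: S(3,0) = 33.2102; S(3,1) = 26.1241; S(3,2) = 20.5499; S(3,3) = 16.1652
Terminal payoffs V(N, i) = max(S_T - K, 0):
  V(3,0) = 11.660243; V(3,1) = 4.574102; V(3,2) = 0.000000; V(3,3) = 0.000000
Backward induction: V(k, i) = exp(-r*dt) * [p * V(k+1, i) + (1-p) * V(k+1, i+1)].
  V(2,0) = exp(-r*dt) * [p*11.660243 + (1-p)*4.574102] = 8.268096
  V(2,1) = exp(-r*dt) * [p*4.574102 + (1-p)*0.000000] = 2.434242
  V(2,2) = exp(-r*dt) * [p*0.000000 + (1-p)*0.000000] = 0.000000
  V(1,0) = exp(-r*dt) * [p*8.268096 + (1-p)*2.434242] = 5.497866
  V(1,1) = exp(-r*dt) * [p*2.434242 + (1-p)*0.000000] = 1.295453
  V(0,0) = exp(-r*dt) * [p*5.497866 + (1-p)*1.295453] = 3.510053


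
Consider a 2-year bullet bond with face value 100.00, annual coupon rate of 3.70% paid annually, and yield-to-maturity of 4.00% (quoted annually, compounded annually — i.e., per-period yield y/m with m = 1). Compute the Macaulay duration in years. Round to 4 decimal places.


Coupon per period c = face * coupon_rate / m = 3.700000
Periods per year m = 1; per-period yield y/m = 0.040000
Number of cashflows N = 2
Cashflows (t years, CF_t, discount factor 1/(1+y/m)^(m*t), PV):
  t = 1.0000: CF_t = 3.700000, DF = 0.961538, PV = 3.557692
  t = 2.0000: CF_t = 103.700000, DF = 0.924556, PV = 95.876479
Price P = sum_t PV_t = 99.434172
Macaulay numerator sum_t t * PV_t:
  t * PV_t at t = 1.0000: 3.557692
  t * PV_t at t = 2.0000: 191.752959
Macaulay duration D = (sum_t t * PV_t) / P = 195.310651 / 99.434172 = 1.964221

Answer: Macaulay duration = 1.9642 years


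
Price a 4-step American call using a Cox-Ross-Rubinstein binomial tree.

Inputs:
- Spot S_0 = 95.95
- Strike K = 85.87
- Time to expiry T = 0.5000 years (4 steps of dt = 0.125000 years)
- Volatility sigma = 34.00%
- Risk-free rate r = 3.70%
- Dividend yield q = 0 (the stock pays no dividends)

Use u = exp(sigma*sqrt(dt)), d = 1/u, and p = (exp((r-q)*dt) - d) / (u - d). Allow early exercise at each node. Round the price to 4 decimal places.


Answer: Price = V(0,0) = 16.0965

Derivation:
dt = T/N = 0.125000
u = exp(sigma*sqrt(dt)) = 1.127732; d = 1/u = 0.886736
p = (exp((r-q)*dt) - d) / (u - d) = 0.489220
Discount per step: exp(-r*dt) = 0.995386
Stock lattice S(k, i) with i counting down-moves:
  k=0: S(0,0) = 95.9500
  k=1: S(1,0) = 108.2058; S(1,1) = 85.0823
  k=2: S(2,0) = 122.0271; S(2,1) = 95.9500; S(2,2) = 75.4455
  k=3: S(3,0) = 137.6139; S(3,1) = 108.2058; S(3,2) = 85.0823; S(3,3) = 66.9003
  k=4: S(4,0) = 155.1915; S(4,1) = 122.0271; S(4,2) = 95.9500; S(4,3) = 75.4455; S(4,4) = 59.3229
Terminal payoffs V(N, i) = max(S_T - K, 0):
  V(4,0) = 69.321499; V(4,1) = 36.157146; V(4,2) = 10.080000; V(4,3) = 0.000000; V(4,4) = 0.000000
Backward induction: V(k, i) = exp(-r*dt) * [p * V(k+1, i) + (1-p) * V(k+1, i+1)]; then take max(V_cont, immediate exercise) for American.
  V(3,0) = exp(-r*dt) * [p*69.321499 + (1-p)*36.157146] = 52.140096; exercise = 51.743865; V(3,0) = max -> 52.140096
  V(3,1) = exp(-r*dt) * [p*36.157146 + (1-p)*10.080000] = 22.732076; exercise = 22.335844; V(3,1) = max -> 22.732076
  V(3,2) = exp(-r*dt) * [p*10.080000 + (1-p)*0.000000] = 4.908580; exercise = 0.000000; V(3,2) = max -> 4.908580
  V(3,3) = exp(-r*dt) * [p*0.000000 + (1-p)*0.000000] = 0.000000; exercise = 0.000000; V(3,3) = max -> 0.000000
  V(2,0) = exp(-r*dt) * [p*52.140096 + (1-p)*22.732076] = 36.947781; exercise = 36.157146; V(2,0) = max -> 36.947781
  V(2,1) = exp(-r*dt) * [p*22.732076 + (1-p)*4.908580] = 13.565302; exercise = 10.080000; V(2,1) = max -> 13.565302
  V(2,2) = exp(-r*dt) * [p*4.908580 + (1-p)*0.000000] = 2.390294; exercise = 0.000000; V(2,2) = max -> 2.390294
  V(1,0) = exp(-r*dt) * [p*36.947781 + (1-p)*13.565302] = 24.889094; exercise = 22.335844; V(1,0) = max -> 24.889094
  V(1,1) = exp(-r*dt) * [p*13.565302 + (1-p)*2.390294] = 7.821072; exercise = 0.000000; V(1,1) = max -> 7.821072
  V(0,0) = exp(-r*dt) * [p*24.889094 + (1-p)*7.821072] = 16.096467; exercise = 10.080000; V(0,0) = max -> 16.096467


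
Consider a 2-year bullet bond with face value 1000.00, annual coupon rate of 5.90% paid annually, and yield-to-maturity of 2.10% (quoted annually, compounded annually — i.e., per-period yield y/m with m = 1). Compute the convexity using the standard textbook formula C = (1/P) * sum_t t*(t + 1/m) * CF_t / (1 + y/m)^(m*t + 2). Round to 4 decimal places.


Answer: Convexity = 5.5492

Derivation:
Coupon per period c = face * coupon_rate / m = 59.000000
Periods per year m = 1; per-period yield y/m = 0.021000
Number of cashflows N = 2
Cashflows (t years, CF_t, discount factor 1/(1+y/m)^(m*t), PV):
  t = 1.0000: CF_t = 59.000000, DF = 0.979432, PV = 57.786484
  t = 2.0000: CF_t = 1059.000000, DF = 0.959287, PV = 1015.884832
Price P = sum_t PV_t = 1073.671316
Convexity numerator sum_t t*(t + 1/m) * CF_t / (1+y/m)^(m*t + 2):
  t = 1.0000: term = 110.867634
  t = 2.0000: term = 5847.150094
Convexity = (1/P) * sum = 5958.017728 / 1073.671316 = 5.549201


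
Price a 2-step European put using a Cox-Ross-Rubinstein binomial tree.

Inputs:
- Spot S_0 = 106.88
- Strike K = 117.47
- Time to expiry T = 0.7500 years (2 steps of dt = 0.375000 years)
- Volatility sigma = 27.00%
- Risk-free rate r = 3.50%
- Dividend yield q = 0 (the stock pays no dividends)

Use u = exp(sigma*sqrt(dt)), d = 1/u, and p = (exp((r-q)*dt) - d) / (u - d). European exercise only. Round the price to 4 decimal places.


dt = T/N = 0.375000
u = exp(sigma*sqrt(dt)) = 1.179795; d = 1/u = 0.847605
p = (exp((r-q)*dt) - d) / (u - d) = 0.498530
Discount per step: exp(-r*dt) = 0.986961
Stock lattice S(k, i) with i counting down-moves:
  k=0: S(0,0) = 106.8800
  k=1: S(1,0) = 126.0965; S(1,1) = 90.5920
  k=2: S(2,0) = 148.7680; S(2,1) = 106.8800; S(2,2) = 76.7863
Terminal payoffs V(N, i) = max(K - S_T, 0):
  V(2,0) = 0.000000; V(2,1) = 10.590000; V(2,2) = 40.683749
Backward induction: V(k, i) = exp(-r*dt) * [p * V(k+1, i) + (1-p) * V(k+1, i+1)].
  V(1,0) = exp(-r*dt) * [p*0.000000 + (1-p)*10.590000] = 5.241324
  V(1,1) = exp(-r*dt) * [p*10.590000 + (1-p)*40.683749] = 25.346258
  V(0,0) = exp(-r*dt) * [p*5.241324 + (1-p)*25.346258] = 15.123546

Answer: Price = V(0,0) = 15.1235


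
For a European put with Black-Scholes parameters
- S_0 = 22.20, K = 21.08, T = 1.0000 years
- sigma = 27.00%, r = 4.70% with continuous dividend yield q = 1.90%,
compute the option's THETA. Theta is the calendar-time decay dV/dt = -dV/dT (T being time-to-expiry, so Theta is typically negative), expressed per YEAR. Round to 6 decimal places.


Answer: Theta = -0.794939

Derivation:
d1 = 0.4304354267; d2 = 0.1604354267
phi(d1) = 0.3636454729; exp(-qT) = 0.9811793622; exp(-rT) = 0.9540873976
Theta = -S*exp(-qT)*phi(d1)*sigma/(2*sqrt(T)) + r*K*exp(-rT)*N(-d2) - q*S*exp(-qT)*N(-d1)
N(-d1) = 0.3334394648; N(-d2) = 0.4362690423; sqrt(T) = 1.0000000000
Term 1 = -22.2000 * 0.9811793622 * 0.3636454729 * 0.2700 / (2 * 1.0000000000) = -1.0693338952
Term 2 = 0.0470 * 21.0800 * 0.9540873976 * 0.4362690423 = 0.4123927488
Term 3 = -0.0190 * 22.2000 * 0.9811793622 * 0.3334394648 = -0.1379977420
Theta = -1.0693338952 + (0.4123927488) + (-0.1379977420) = -0.794939


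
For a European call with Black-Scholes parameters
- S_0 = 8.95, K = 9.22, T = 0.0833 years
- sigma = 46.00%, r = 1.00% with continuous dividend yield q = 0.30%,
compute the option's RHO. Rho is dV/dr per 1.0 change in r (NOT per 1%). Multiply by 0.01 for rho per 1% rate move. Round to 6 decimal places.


d1 = -0.1530931962; d2 = -0.2858571974
phi(d1) = 0.3942944568; exp(-qT) = 0.9997501312; exp(-rT) = 0.9991673468
N(d2) = 0.3874937489
Rho = K*T*exp(-rT)*N(d2) = 9.2200 * 0.0833 * 0.9991673468 * 0.3874937489 = 0.297357

Answer: Rho = 0.297357


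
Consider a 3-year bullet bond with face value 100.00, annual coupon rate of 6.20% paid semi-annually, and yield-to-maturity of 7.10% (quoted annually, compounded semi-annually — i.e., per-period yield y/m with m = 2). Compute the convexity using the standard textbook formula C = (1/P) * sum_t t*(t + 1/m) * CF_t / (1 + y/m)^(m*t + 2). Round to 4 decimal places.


Answer: Convexity = 8.8413

Derivation:
Coupon per period c = face * coupon_rate / m = 3.100000
Periods per year m = 2; per-period yield y/m = 0.035500
Number of cashflows N = 6
Cashflows (t years, CF_t, discount factor 1/(1+y/m)^(m*t), PV):
  t = 0.5000: CF_t = 3.100000, DF = 0.965717, PV = 2.993723
  t = 1.0000: CF_t = 3.100000, DF = 0.932609, PV = 2.891089
  t = 1.5000: CF_t = 3.100000, DF = 0.900637, PV = 2.791974
  t = 2.0000: CF_t = 3.100000, DF = 0.869760, PV = 2.696257
  t = 2.5000: CF_t = 3.100000, DF = 0.839942, PV = 2.603821
  t = 3.0000: CF_t = 103.100000, DF = 0.811147, PV = 83.629220
Price P = sum_t PV_t = 97.606084
Convexity numerator sum_t t*(t + 1/m) * CF_t / (1+y/m)^(m*t + 2):
  t = 0.5000: term = 1.395987
  t = 1.0000: term = 4.044385
  t = 1.5000: term = 7.811464
  t = 2.0000: term = 12.572773
  t = 2.5000: term = 18.212612
  t = 3.0000: term = 818.930674
Convexity = (1/P) * sum = 862.967896 / 97.606084 = 8.841333


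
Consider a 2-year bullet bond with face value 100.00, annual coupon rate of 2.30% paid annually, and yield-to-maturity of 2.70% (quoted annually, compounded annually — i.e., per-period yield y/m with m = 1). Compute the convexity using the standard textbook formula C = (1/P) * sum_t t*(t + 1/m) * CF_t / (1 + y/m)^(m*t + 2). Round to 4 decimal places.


Answer: Convexity = 5.6031

Derivation:
Coupon per period c = face * coupon_rate / m = 2.300000
Periods per year m = 1; per-period yield y/m = 0.027000
Number of cashflows N = 2
Cashflows (t years, CF_t, discount factor 1/(1+y/m)^(m*t), PV):
  t = 1.0000: CF_t = 2.300000, DF = 0.973710, PV = 2.239533
  t = 2.0000: CF_t = 102.300000, DF = 0.948111, PV = 96.991739
Price P = sum_t PV_t = 99.231272
Convexity numerator sum_t t*(t + 1/m) * CF_t / (1+y/m)^(m*t + 2):
  t = 1.0000: term = 4.246650
  t = 2.0000: term = 551.753516
Convexity = (1/P) * sum = 556.000167 / 99.231272 = 5.603074


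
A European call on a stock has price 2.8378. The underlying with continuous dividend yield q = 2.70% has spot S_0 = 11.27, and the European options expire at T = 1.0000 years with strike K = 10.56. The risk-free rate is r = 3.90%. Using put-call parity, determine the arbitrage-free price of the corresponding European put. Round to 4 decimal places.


Answer: Put price = 2.0241

Derivation:
Put-call parity: C - P = S_0 * exp(-qT) - K * exp(-rT).
S_0 * exp(-qT) = 11.2700 * 0.97336124 = 10.96978119
K * exp(-rT) = 10.5600 * 0.96175071 = 10.15608749
P = C - S*exp(-qT) + K*exp(-rT)
P = 2.8378 - 10.96978119 + 10.15608749 = 2.0241


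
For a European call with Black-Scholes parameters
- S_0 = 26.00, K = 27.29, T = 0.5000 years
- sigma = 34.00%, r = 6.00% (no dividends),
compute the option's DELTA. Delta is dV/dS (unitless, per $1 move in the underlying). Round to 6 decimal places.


d1 = 0.0435752611; d2 = -0.1968410445
phi(d1) = 0.3985637037; exp(-qT) = 1.0000000000; exp(-rT) = 0.9704455335
N(d1) = 0.5173785141
Delta = exp(-qT) * N(d1) = 1.0000000000 * 0.5173785141 = 0.517379

Answer: Delta = 0.517379


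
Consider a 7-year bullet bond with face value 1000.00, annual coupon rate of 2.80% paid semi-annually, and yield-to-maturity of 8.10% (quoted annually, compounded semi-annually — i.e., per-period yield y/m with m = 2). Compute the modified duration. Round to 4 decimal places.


Coupon per period c = face * coupon_rate / m = 14.000000
Periods per year m = 2; per-period yield y/m = 0.040500
Number of cashflows N = 14
Cashflows (t years, CF_t, discount factor 1/(1+y/m)^(m*t), PV):
  t = 0.5000: CF_t = 14.000000, DF = 0.961076, PV = 13.455070
  t = 1.0000: CF_t = 14.000000, DF = 0.923668, PV = 12.931350
  t = 1.5000: CF_t = 14.000000, DF = 0.887715, PV = 12.428015
  t = 2.0000: CF_t = 14.000000, DF = 0.853162, PV = 11.944272
  t = 2.5000: CF_t = 14.000000, DF = 0.819954, PV = 11.479358
  t = 3.0000: CF_t = 14.000000, DF = 0.788039, PV = 11.032540
  t = 3.5000: CF_t = 14.000000, DF = 0.757365, PV = 10.603114
  t = 4.0000: CF_t = 14.000000, DF = 0.727886, PV = 10.190403
  t = 4.5000: CF_t = 14.000000, DF = 0.699554, PV = 9.793756
  t = 5.0000: CF_t = 14.000000, DF = 0.672325, PV = 9.412548
  t = 5.5000: CF_t = 14.000000, DF = 0.646156, PV = 9.046178
  t = 6.0000: CF_t = 14.000000, DF = 0.621005, PV = 8.694068
  t = 6.5000: CF_t = 14.000000, DF = 0.596833, PV = 8.355663
  t = 7.0000: CF_t = 1014.000000, DF = 0.573602, PV = 581.632641
Price P = sum_t PV_t = 720.998977
First compute Macaulay numerator sum_t t * PV_t:
  t * PV_t at t = 0.5000: 6.727535
  t * PV_t at t = 1.0000: 12.931350
  t * PV_t at t = 1.5000: 18.642023
  t * PV_t at t = 2.0000: 23.888545
  t * PV_t at t = 2.5000: 28.698396
  t * PV_t at t = 3.0000: 33.097621
  t * PV_t at t = 3.5000: 37.110900
  t * PV_t at t = 4.0000: 40.761612
  t * PV_t at t = 4.5000: 44.071901
  t * PV_t at t = 5.0000: 47.062739
  t * PV_t at t = 5.5000: 49.753976
  t * PV_t at t = 6.0000: 52.164407
  t * PV_t at t = 6.5000: 54.311812
  t * PV_t at t = 7.0000: 4071.428490
Macaulay duration D = 4520.651307 / 720.998977 = 6.269983
Modified duration = D / (1 + y/m) = 6.269983 / (1 + 0.040500) = 6.025933

Answer: Modified duration = 6.0259


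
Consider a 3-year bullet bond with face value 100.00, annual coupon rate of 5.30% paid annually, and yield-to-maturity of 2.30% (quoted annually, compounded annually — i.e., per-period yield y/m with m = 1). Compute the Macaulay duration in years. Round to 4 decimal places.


Answer: Macaulay duration = 2.8580 years

Derivation:
Coupon per period c = face * coupon_rate / m = 5.300000
Periods per year m = 1; per-period yield y/m = 0.023000
Number of cashflows N = 3
Cashflows (t years, CF_t, discount factor 1/(1+y/m)^(m*t), PV):
  t = 1.0000: CF_t = 5.300000, DF = 0.977517, PV = 5.180841
  t = 2.0000: CF_t = 5.300000, DF = 0.955540, PV = 5.064360
  t = 3.0000: CF_t = 105.300000, DF = 0.934056, PV = 98.356139
Price P = sum_t PV_t = 108.601340
Macaulay numerator sum_t t * PV_t:
  t * PV_t at t = 1.0000: 5.180841
  t * PV_t at t = 2.0000: 10.128721
  t * PV_t at t = 3.0000: 295.068416
Macaulay duration D = (sum_t t * PV_t) / P = 310.377977 / 108.601340 = 2.857957


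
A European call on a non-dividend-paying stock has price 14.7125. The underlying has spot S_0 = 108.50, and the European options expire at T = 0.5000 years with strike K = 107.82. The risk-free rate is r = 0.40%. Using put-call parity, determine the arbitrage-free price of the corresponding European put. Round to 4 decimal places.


Put-call parity: C - P = S_0 * exp(-qT) - K * exp(-rT).
S_0 * exp(-qT) = 108.5000 * 1.00000000 = 108.50000000
K * exp(-rT) = 107.8200 * 0.99800200 = 107.60457550
P = C - S*exp(-qT) + K*exp(-rT)
P = 14.7125 - 108.50000000 + 107.60457550 = 13.8171

Answer: Put price = 13.8171


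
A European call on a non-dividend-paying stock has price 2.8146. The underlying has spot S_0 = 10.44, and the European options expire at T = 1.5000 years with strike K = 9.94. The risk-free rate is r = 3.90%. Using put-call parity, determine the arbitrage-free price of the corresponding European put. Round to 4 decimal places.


Answer: Put price = 1.7498

Derivation:
Put-call parity: C - P = S_0 * exp(-qT) - K * exp(-rT).
S_0 * exp(-qT) = 10.4400 * 1.00000000 = 10.44000000
K * exp(-rT) = 9.9400 * 0.94317824 = 9.37519171
P = C - S*exp(-qT) + K*exp(-rT)
P = 2.8146 - 10.44000000 + 9.37519171 = 1.7498


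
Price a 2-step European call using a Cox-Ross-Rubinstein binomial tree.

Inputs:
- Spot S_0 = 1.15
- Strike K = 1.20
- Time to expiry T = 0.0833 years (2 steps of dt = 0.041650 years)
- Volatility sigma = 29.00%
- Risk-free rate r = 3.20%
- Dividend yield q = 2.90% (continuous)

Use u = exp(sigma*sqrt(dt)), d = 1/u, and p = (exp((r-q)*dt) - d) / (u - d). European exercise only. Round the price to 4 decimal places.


Answer: Price = V(0,0) = 0.0223

Derivation:
dt = T/N = 0.041650
u = exp(sigma*sqrt(dt)) = 1.060971; d = 1/u = 0.942533
p = (exp((r-q)*dt) - d) / (u - d) = 0.486263
Discount per step: exp(-r*dt) = 0.998668
Stock lattice S(k, i) with i counting down-moves:
  k=0: S(0,0) = 1.1500
  k=1: S(1,0) = 1.2201; S(1,1) = 1.0839
  k=2: S(2,0) = 1.2945; S(2,1) = 1.1500; S(2,2) = 1.0216
Terminal payoffs V(N, i) = max(S_T - K, 0):
  V(2,0) = 0.094507; V(2,1) = 0.000000; V(2,2) = 0.000000
Backward induction: V(k, i) = exp(-r*dt) * [p * V(k+1, i) + (1-p) * V(k+1, i+1)].
  V(1,0) = exp(-r*dt) * [p*0.094507 + (1-p)*0.000000] = 0.045894
  V(1,1) = exp(-r*dt) * [p*0.000000 + (1-p)*0.000000] = 0.000000
  V(0,0) = exp(-r*dt) * [p*0.045894 + (1-p)*0.000000] = 0.022287


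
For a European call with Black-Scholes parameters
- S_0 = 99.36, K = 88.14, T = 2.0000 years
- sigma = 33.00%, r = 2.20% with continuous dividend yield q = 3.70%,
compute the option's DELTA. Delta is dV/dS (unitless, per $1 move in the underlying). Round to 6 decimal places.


d1 = 0.4258136156; d2 = -0.0408768600
phi(d1) = 0.3643657344; exp(-qT) = 0.9286716938; exp(-rT) = 0.9569539575
N(d1) = 0.6648781676
Delta = exp(-qT) * N(d1) = 0.9286716938 * 0.6648781676 = 0.617454

Answer: Delta = 0.617454


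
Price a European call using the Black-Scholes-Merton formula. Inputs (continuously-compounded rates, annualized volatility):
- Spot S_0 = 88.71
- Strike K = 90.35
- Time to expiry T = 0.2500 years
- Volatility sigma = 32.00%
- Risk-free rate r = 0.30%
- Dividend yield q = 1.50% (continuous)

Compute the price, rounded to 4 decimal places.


Answer: Price = 4.7942

Derivation:
d1 = (ln(S/K) + (r - q + 0.5*sigma^2) * T) / (sigma * sqrt(T)) = -0.05323997
d2 = d1 - sigma * sqrt(T) = -0.21323997
exp(-rT) = 0.99925028; exp(-qT) = 0.99625702
C = S_0 * exp(-qT) * N(d1) - K * exp(-rT) * N(d2)
N(d1) = 0.47877036; N(d2) = 0.41556990
C = 88.7100 * 0.99625702 * 0.47877036 - 90.3500 * 0.99925028 * 0.41556990 = 4.7942


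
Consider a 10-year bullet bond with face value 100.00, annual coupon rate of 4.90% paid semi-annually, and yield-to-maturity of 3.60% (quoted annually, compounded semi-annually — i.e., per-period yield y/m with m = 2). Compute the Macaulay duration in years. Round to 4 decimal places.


Coupon per period c = face * coupon_rate / m = 2.450000
Periods per year m = 2; per-period yield y/m = 0.018000
Number of cashflows N = 20
Cashflows (t years, CF_t, discount factor 1/(1+y/m)^(m*t), PV):
  t = 0.5000: CF_t = 2.450000, DF = 0.982318, PV = 2.406680
  t = 1.0000: CF_t = 2.450000, DF = 0.964949, PV = 2.364126
  t = 1.5000: CF_t = 2.450000, DF = 0.947887, PV = 2.322324
  t = 2.0000: CF_t = 2.450000, DF = 0.931127, PV = 2.281261
  t = 2.5000: CF_t = 2.450000, DF = 0.914663, PV = 2.240924
  t = 3.0000: CF_t = 2.450000, DF = 0.898490, PV = 2.201301
  t = 3.5000: CF_t = 2.450000, DF = 0.882603, PV = 2.162378
  t = 4.0000: CF_t = 2.450000, DF = 0.866997, PV = 2.124144
  t = 4.5000: CF_t = 2.450000, DF = 0.851667, PV = 2.086585
  t = 5.0000: CF_t = 2.450000, DF = 0.836608, PV = 2.049691
  t = 5.5000: CF_t = 2.450000, DF = 0.821816, PV = 2.013449
  t = 6.0000: CF_t = 2.450000, DF = 0.807285, PV = 1.977847
  t = 6.5000: CF_t = 2.450000, DF = 0.793010, PV = 1.942875
  t = 7.0000: CF_t = 2.450000, DF = 0.778989, PV = 1.908522
  t = 7.5000: CF_t = 2.450000, DF = 0.765215, PV = 1.874776
  t = 8.0000: CF_t = 2.450000, DF = 0.751684, PV = 1.841627
  t = 8.5000: CF_t = 2.450000, DF = 0.738393, PV = 1.809064
  t = 9.0000: CF_t = 2.450000, DF = 0.725337, PV = 1.777076
  t = 9.5000: CF_t = 2.450000, DF = 0.712512, PV = 1.745655
  t = 10.0000: CF_t = 102.450000, DF = 0.699914, PV = 71.706150
Price P = sum_t PV_t = 110.836453
Macaulay numerator sum_t t * PV_t:
  t * PV_t at t = 0.5000: 1.203340
  t * PV_t at t = 1.0000: 2.364126
  t * PV_t at t = 1.5000: 3.483486
  t * PV_t at t = 2.0000: 4.562522
  t * PV_t at t = 2.5000: 5.602311
  t * PV_t at t = 3.0000: 6.603903
  t * PV_t at t = 3.5000: 7.568323
  t * PV_t at t = 4.0000: 8.496574
  t * PV_t at t = 4.5000: 9.389633
  t * PV_t at t = 5.0000: 10.248453
  t * PV_t at t = 5.5000: 11.073967
  t * PV_t at t = 6.0000: 11.867084
  t * PV_t at t = 6.5000: 12.628691
  t * PV_t at t = 7.0000: 13.359655
  t * PV_t at t = 7.5000: 14.060821
  t * PV_t at t = 8.0000: 14.733015
  t * PV_t at t = 8.5000: 15.377041
  t * PV_t at t = 9.0000: 15.993687
  t * PV_t at t = 9.5000: 16.583718
  t * PV_t at t = 10.0000: 717.061496
Macaulay duration D = (sum_t t * PV_t) / P = 902.261843 / 110.836453 = 8.140479

Answer: Macaulay duration = 8.1405 years
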